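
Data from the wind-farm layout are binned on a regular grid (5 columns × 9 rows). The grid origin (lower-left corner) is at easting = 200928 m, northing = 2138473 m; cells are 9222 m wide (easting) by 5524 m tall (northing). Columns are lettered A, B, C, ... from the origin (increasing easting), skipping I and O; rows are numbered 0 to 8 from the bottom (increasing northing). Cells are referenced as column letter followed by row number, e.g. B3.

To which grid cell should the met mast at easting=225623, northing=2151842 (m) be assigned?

Column index: ⌊(225623 − 200928) / 9222⌋ = ⌊2.678⌋ = 2 → column C
Row offset from origin: ⌊(2151842 − 2138473) / 5524⌋ = ⌊2.420⌋ = 2 → row 2

C2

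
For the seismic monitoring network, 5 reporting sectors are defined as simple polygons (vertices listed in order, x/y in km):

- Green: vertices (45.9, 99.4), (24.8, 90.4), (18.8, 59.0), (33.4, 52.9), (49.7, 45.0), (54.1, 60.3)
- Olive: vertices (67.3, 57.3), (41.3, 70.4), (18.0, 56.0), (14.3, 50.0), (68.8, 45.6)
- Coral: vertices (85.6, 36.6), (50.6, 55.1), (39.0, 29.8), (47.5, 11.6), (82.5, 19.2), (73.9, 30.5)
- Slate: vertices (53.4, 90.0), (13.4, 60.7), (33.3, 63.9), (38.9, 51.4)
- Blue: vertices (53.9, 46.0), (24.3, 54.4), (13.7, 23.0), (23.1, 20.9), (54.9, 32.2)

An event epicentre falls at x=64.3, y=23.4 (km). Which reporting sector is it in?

Cast a ray rightward from (64.3, 23.4). For each polygon, the edges (by vertex number in listed order) whose endpoints lie on opposite sides of y = 23.4, where each meets that height, and whether that is right or left of the point:
Green: no edge straddles that height → 0 crossings.
Olive: no edge straddles that height → 0 crossings.
Coral: 3–4 at x≈41.99 (left), 5–6 at x≈79.30 (right) → 1 crossing.
Slate: no edge straddles that height → 0 crossings.
Blue: 2–3 at x≈13.84 (left), 4–5 at x≈30.14 (left) → 0 crossings.
Only Coral has an odd count, so the point is inside Coral.

Coral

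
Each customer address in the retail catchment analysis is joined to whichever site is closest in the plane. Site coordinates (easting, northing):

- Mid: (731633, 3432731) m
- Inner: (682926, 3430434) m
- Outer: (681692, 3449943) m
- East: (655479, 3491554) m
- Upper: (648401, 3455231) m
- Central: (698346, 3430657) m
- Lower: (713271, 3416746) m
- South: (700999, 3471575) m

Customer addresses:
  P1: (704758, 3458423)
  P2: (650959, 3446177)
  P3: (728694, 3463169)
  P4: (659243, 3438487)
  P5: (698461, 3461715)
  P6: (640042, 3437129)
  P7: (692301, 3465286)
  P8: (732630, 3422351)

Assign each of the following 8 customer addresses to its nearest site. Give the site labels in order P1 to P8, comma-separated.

P1 → South (d²=187105185.00)
P2 → Upper (d²=88518280.00)
P3 → South (d²=837673861.00)
P4 → Upper (d²=397910500.00)
P5 → South (d²=103661044.00)
P6 → Upper (d²=397555285.00)
P7 → South (d²=115206725.00)
P8 → Mid (d²=108738409.00)

South, Upper, South, Upper, South, Upper, South, Mid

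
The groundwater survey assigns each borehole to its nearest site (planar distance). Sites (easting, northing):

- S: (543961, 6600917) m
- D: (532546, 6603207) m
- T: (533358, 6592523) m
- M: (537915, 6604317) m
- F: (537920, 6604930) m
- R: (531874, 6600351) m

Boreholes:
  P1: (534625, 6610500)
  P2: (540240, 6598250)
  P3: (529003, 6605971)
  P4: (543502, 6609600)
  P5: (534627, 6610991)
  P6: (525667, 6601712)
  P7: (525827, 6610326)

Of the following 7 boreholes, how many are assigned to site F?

P1 → F
P2 → S
P3 → D
P4 → F
P5 → F
P6 → R
P7 → D
3 of the 7 go to F.

3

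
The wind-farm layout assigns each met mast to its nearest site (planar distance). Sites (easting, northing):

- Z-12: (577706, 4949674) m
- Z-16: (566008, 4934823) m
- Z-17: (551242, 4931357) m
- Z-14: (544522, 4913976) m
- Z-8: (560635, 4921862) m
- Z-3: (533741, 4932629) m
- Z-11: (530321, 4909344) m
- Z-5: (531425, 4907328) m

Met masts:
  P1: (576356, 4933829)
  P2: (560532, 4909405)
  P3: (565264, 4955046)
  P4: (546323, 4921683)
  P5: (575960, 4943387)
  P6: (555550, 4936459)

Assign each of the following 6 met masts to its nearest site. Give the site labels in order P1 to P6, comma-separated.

Z-16, Z-8, Z-12, Z-14, Z-12, Z-17

P1 → Z-16 (d²=108069140.00)
P2 → Z-8 (d²=155187458.00)
P3 → Z-12 (d²=183661748.00)
P4 → Z-14 (d²=62641450.00)
P5 → Z-12 (d²=42574885.00)
P6 → Z-17 (d²=44589268.00)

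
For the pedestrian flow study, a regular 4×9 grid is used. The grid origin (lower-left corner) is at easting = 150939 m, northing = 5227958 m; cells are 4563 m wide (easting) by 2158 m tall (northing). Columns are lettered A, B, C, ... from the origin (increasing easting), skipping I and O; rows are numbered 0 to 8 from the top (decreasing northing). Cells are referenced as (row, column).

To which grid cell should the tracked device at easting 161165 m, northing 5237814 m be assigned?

(4, C)

Column index: ⌊(161165 − 150939) / 4563⌋ = ⌊2.241⌋ = 2 → column C
Row offset from origin: ⌊(5237814 − 5227958) / 2158⌋ = ⌊4.567⌋ = 4 → row 4 (counted from top)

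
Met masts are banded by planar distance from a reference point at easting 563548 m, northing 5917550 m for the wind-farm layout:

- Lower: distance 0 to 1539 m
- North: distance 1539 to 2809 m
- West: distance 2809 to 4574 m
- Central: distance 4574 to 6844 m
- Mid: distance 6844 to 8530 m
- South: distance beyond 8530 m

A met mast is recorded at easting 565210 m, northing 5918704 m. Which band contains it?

North

Distance = √((565210−563548)² + (5918704−5917550)²) = √(2762244.000 + 1331716.000) = 2023.354 m.
1539 ≤ 2023.354 < 2809 → North.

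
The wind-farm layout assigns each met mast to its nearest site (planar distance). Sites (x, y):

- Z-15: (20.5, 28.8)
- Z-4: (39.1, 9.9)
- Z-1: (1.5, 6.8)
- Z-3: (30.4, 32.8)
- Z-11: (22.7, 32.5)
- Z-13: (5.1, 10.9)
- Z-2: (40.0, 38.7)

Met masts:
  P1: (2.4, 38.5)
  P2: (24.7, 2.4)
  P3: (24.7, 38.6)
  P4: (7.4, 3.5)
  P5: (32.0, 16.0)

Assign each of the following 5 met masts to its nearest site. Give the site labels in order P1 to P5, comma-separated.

P1 → Z-15 (d²=421.70)
P2 → Z-4 (d²=263.61)
P3 → Z-11 (d²=41.21)
P4 → Z-1 (d²=45.70)
P5 → Z-4 (d²=87.62)

Z-15, Z-4, Z-11, Z-1, Z-4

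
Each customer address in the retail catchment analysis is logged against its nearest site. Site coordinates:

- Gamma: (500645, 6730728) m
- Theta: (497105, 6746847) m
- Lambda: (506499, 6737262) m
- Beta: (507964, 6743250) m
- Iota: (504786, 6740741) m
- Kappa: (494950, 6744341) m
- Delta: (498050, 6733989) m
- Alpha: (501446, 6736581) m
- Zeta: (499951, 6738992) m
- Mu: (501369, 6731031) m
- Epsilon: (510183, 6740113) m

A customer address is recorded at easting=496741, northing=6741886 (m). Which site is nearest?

Kappa

Squared distances to each site:
Gamma: 139742180.000; Theta: 24744017.000; Lambda: 116599940.000; Beta: 127816225.000; Iota: 66033050.000; Kappa: 9234706.000; Delta: 64076090.000; Alpha: 50280050.000; Zeta: 18679336.000; Mu: 139249409.000; Epsilon: 183830893.000.
Minimum at Kappa.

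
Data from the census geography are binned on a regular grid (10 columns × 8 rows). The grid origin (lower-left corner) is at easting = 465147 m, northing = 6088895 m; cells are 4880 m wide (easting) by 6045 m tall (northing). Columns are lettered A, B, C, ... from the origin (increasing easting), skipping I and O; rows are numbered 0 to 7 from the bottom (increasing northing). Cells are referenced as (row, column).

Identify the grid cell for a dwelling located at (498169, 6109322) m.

(3, G)

Column index: ⌊(498169 − 465147) / 4880⌋ = ⌊6.767⌋ = 6 → column G
Row offset from origin: ⌊(6109322 − 6088895) / 6045⌋ = ⌊3.379⌋ = 3 → row 3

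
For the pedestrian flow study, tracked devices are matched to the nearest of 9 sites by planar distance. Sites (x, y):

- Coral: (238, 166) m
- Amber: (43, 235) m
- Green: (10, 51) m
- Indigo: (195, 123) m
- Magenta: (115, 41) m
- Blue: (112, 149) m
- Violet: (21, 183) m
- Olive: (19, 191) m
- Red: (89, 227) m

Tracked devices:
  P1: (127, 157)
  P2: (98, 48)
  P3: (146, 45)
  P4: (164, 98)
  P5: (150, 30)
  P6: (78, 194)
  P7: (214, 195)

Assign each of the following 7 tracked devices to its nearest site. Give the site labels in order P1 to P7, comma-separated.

Blue, Magenta, Magenta, Indigo, Magenta, Red, Coral

P1 → Blue (d²=289.00)
P2 → Magenta (d²=338.00)
P3 → Magenta (d²=977.00)
P4 → Indigo (d²=1586.00)
P5 → Magenta (d²=1346.00)
P6 → Red (d²=1210.00)
P7 → Coral (d²=1417.00)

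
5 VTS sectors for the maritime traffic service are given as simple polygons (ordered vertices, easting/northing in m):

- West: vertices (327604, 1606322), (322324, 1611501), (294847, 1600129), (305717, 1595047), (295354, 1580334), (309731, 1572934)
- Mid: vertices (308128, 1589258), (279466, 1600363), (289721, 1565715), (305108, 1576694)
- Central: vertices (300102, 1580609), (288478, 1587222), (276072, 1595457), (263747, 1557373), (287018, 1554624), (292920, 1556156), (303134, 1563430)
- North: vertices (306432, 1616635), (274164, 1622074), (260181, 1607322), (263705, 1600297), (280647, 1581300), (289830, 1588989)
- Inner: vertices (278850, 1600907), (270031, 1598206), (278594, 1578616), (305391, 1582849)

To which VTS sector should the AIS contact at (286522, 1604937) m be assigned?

North

Cast a ray rightward from (286522, 1604937). For each polygon, the edges (by vertex number in listed order) whose endpoints lie on opposite sides of northing = 1604937, where each meets that height, and whether that is right or left of the point:
West: 2–3 at easting≈306464.1 (right), 6–1 at easting≈326862.6 (right) → 2 crossings.
Mid: no edge straddles that height → 0 crossings.
Central: no edge straddles that height → 0 crossings.
North: 3–4 at easting≈261377.4 (left), 6–1 at easting≈299407.1 (right) → 1 crossing.
Inner: no edge straddles that height → 0 crossings.
Only North has an odd count, so the point is inside North.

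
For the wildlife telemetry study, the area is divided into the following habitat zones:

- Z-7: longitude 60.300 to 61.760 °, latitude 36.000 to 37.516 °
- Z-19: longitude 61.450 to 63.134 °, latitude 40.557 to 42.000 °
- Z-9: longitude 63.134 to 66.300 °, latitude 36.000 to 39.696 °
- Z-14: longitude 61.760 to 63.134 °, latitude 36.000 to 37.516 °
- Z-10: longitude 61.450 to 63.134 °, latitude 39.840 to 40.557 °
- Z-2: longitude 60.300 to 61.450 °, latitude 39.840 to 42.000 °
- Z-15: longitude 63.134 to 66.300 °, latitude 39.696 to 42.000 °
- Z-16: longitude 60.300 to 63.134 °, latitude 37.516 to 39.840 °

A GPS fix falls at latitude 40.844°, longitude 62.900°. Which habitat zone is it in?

The point has longitude = 62.900 and latitude = 40.844.
Only Z-19 satisfies 61.450 ≤ longitude ≤ 63.134 and 40.557 ≤ latitude ≤ 42.000.

Z-19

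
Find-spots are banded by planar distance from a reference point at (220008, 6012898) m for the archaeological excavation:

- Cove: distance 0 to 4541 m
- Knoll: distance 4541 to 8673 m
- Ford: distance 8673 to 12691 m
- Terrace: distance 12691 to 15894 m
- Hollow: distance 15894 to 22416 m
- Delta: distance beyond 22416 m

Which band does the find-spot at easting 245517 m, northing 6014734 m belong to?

Delta

Distance = √((245517−220008)² + (6014734−6012898)²) = √(650709081.000 + 3370896.000) = 25574.987 m.
22416 ≤ 25574.987 < ∞ → Delta.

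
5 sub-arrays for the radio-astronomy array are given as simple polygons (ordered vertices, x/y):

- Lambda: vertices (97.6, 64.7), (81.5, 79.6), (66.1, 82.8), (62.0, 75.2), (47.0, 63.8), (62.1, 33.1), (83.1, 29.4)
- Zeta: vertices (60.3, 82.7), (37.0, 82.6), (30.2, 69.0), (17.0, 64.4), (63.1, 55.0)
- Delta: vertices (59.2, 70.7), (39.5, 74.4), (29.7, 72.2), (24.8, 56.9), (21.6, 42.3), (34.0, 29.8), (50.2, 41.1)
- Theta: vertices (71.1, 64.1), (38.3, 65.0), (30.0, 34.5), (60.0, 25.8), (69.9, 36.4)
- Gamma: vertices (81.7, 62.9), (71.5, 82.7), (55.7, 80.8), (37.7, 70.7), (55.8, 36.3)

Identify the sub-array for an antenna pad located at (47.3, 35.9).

Cast a ray rightward from (47.3, 35.9). For each polygon, the edges (by vertex number in listed order) whose endpoints lie on opposite sides of y = 35.9, where each meets that height, and whether that is right or left of the point:
Lambda: 5–6 at x≈60.72 (right), 7–1 at x≈85.77 (right) → 2 crossings.
Zeta: no edge straddles that height → 0 crossings.
Delta: 5–6 at x≈27.95 (left), 6–7 at x≈42.75 (left) → 0 crossings.
Theta: 2–3 at x≈30.38 (left), 4–5 at x≈69.43 (right) → 1 crossing.
Gamma: no edge straddles that height → 0 crossings.
Only Theta has an odd count, so the point is inside Theta.

Theta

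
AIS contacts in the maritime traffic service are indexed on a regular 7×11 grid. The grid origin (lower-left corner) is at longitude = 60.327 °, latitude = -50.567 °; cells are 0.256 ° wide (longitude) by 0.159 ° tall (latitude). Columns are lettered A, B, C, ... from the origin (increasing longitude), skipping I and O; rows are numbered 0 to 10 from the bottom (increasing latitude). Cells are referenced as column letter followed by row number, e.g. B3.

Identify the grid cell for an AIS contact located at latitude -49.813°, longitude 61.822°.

Column index: ⌊(61.822 − 60.327) / 0.256⌋ = ⌊5.840⌋ = 5 → column F
Row offset from origin: ⌊(-49.813 − -50.567) / 0.159⌋ = ⌊4.742⌋ = 4 → row 4

F4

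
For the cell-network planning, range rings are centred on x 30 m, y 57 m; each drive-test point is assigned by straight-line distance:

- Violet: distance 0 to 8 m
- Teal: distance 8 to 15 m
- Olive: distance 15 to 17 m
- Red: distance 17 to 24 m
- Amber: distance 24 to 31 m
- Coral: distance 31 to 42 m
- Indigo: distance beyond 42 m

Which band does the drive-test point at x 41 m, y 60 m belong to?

Teal

Distance = √((41−30)² + (60−57)²) = √(121.000 + 9.000) = 11.402 m.
8 ≤ 11.402 < 15 → Teal.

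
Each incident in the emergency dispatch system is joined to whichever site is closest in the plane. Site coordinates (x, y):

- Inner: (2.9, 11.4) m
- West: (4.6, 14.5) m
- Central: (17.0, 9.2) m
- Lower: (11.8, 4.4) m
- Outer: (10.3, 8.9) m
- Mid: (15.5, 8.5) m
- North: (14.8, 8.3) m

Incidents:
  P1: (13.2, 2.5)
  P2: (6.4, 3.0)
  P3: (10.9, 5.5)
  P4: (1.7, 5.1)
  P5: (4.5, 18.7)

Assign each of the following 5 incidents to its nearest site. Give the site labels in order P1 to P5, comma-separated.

Lower, Lower, Lower, Inner, West

P1 → Lower (d²=5.57)
P2 → Lower (d²=31.12)
P3 → Lower (d²=2.02)
P4 → Inner (d²=41.13)
P5 → West (d²=17.65)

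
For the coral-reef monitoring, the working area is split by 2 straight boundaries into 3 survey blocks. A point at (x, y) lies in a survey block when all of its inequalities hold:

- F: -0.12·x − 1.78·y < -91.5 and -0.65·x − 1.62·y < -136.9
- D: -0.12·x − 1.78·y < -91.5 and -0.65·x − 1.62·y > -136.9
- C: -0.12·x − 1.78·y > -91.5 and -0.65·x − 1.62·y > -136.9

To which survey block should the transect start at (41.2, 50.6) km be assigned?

-0.12·41.2 − 1.78·50.6 = -95.012, which is < -91.5
-0.65·41.2 − 1.62·50.6 = -108.752, which is > -136.9
This sign pattern matches D.

D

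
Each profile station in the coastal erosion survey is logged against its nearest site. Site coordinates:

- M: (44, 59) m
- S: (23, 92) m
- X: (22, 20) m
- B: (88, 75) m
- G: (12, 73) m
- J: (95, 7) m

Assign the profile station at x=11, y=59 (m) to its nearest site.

Squared distances to each site:
M: 1089.000; S: 1233.000; X: 1642.000; B: 6185.000; G: 197.000; J: 9760.000.
Minimum at G.

G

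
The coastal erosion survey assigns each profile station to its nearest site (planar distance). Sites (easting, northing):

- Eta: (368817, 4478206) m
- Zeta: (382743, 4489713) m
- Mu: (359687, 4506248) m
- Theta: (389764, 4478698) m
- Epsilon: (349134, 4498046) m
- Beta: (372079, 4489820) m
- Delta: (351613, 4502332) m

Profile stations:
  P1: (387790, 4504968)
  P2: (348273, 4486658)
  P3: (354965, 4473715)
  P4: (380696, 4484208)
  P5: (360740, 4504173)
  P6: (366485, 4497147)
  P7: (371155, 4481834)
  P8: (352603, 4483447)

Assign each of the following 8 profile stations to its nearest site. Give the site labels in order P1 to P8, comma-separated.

Zeta, Epsilon, Eta, Zeta, Mu, Beta, Eta, Epsilon

P1 → Zeta (d²=258187234.00)
P2 → Epsilon (d²=130427865.00)
P3 → Eta (d²=212046985.00)
P4 → Zeta (d²=34495234.00)
P5 → Mu (d²=5414434.00)
P6 → Beta (d²=84977765.00)
P7 → Eta (d²=18628628.00)
P8 → Epsilon (d²=225164762.00)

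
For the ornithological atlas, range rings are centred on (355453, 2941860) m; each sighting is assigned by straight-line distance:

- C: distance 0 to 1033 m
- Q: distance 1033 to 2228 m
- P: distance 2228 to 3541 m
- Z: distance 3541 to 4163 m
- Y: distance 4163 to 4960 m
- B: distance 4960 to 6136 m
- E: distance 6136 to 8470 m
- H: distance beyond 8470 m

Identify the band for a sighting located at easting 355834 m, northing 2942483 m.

Distance = √((355834−355453)² + (2942483−2941860)²) = √(145161.000 + 388129.000) = 730.267 m.
0 ≤ 730.267 < 1033 → C.

C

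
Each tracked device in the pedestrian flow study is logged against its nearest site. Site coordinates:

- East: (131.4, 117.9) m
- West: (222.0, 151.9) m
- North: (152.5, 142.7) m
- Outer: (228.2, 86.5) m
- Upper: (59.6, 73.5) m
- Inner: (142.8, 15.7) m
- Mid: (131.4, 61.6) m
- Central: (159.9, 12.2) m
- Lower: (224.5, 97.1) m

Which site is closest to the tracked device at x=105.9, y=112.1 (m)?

East

Squared distances to each site:
East: 683.890; West: 15063.250; North: 3107.920; Outer: 15612.650; Upper: 3633.650; Inner: 10654.570; Mid: 3200.500; Central: 12896.010; Lower: 14290.960.
Minimum at East.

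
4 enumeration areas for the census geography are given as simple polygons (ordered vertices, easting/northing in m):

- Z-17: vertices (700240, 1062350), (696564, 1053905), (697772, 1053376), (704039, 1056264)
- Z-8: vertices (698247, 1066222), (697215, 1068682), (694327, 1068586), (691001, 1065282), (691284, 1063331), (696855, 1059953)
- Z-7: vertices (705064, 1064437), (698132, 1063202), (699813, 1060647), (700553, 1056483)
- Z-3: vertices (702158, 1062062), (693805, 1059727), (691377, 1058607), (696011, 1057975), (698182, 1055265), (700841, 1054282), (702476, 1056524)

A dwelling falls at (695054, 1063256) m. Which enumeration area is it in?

Z-8

Cast a ray rightward from (695054, 1063256). For each polygon, the edges (by vertex number in listed order) whose endpoints lie on opposite sides of northing = 1063256, where each meets that height, and whether that is right or left of the point:
Z-17: no edge straddles that height → 0 crossings.
Z-8: 5–6 at easting≈691407.7 (left), 6–1 at easting≈697588.4 (right) → 1 crossing.
Z-7: 1–2 at easting≈698435.1 (right), 4–1 at easting≈704394.2 (right) → 2 crossings.
Z-3: no edge straddles that height → 0 crossings.
Only Z-8 has an odd count, so the point is inside Z-8.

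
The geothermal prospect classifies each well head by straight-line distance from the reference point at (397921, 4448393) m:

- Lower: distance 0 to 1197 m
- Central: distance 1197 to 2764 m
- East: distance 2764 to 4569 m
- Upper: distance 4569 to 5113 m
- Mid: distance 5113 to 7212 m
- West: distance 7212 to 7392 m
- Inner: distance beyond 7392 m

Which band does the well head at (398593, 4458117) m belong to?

Distance = √((398593−397921)² + (4458117−4448393)²) = √(451584.000 + 94556176.000) = 9747.192 m.
7392 ≤ 9747.192 < ∞ → Inner.

Inner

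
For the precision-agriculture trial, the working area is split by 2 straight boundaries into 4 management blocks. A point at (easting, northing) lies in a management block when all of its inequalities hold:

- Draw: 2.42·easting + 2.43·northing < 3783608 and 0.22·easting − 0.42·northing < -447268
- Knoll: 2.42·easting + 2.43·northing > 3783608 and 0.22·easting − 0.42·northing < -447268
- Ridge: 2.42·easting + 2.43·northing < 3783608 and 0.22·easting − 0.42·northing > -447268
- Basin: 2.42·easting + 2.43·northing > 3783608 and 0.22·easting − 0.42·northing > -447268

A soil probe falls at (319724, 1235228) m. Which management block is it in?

2.42·319724 + 2.43·1235228 = 3775336.120, which is < 3783608
0.22·319724 − 0.42·1235228 = -448456.480, which is < -447268
This sign pattern matches Draw.

Draw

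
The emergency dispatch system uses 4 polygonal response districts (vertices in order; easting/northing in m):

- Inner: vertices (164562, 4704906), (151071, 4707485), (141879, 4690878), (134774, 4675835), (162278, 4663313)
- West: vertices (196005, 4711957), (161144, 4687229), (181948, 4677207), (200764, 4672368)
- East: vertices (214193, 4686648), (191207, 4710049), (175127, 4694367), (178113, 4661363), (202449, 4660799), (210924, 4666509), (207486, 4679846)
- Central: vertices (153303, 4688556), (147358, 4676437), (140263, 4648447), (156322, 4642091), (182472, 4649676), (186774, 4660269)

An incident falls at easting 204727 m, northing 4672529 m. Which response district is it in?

East

Cast a ray rightward from (204727, 4672529). For each polygon, the edges (by vertex number in listed order) whose endpoints lie on opposite sides of northing = 4672529, where each meets that height, and whether that is right or left of the point:
Inner: 4–5 at easting≈142035.5 (left), 5–1 at easting≈162784.1 (left) → 0 crossings.
West: 3–4 at easting≈200138.0 (left), 4–1 at easting≈200744.6 (left) → 0 crossings.
East: 3–4 at easting≈177102.8 (left), 6–7 at easting≈209372.2 (right) → 1 crossing.
Central: 2–3 at easting≈146367.4 (left), 6–1 at easting≈172267.2 (left) → 0 crossings.
Only East has an odd count, so the point is inside East.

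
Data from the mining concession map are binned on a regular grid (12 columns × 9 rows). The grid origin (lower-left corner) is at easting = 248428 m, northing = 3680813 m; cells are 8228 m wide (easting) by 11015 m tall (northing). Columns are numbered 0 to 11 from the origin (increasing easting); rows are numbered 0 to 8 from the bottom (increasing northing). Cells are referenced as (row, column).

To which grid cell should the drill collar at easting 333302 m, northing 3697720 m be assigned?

(1, 10)

Column index: ⌊(333302 − 248428) / 8228⌋ = ⌊10.315⌋ = 10
Row offset from origin: ⌊(3697720 − 3680813) / 11015⌋ = ⌊1.535⌋ = 1 → row 1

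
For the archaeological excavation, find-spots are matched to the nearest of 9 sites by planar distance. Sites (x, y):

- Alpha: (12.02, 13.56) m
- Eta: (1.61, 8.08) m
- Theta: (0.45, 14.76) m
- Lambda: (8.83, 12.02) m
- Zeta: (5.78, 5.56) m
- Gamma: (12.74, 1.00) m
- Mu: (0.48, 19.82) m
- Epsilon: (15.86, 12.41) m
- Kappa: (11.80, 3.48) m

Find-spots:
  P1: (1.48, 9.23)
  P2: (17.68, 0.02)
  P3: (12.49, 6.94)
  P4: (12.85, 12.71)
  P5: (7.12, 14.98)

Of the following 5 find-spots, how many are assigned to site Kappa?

P1 → Eta
P2 → Gamma
P3 → Kappa
P4 → Alpha
P5 → Lambda
1 of the 5 goes to Kappa.

1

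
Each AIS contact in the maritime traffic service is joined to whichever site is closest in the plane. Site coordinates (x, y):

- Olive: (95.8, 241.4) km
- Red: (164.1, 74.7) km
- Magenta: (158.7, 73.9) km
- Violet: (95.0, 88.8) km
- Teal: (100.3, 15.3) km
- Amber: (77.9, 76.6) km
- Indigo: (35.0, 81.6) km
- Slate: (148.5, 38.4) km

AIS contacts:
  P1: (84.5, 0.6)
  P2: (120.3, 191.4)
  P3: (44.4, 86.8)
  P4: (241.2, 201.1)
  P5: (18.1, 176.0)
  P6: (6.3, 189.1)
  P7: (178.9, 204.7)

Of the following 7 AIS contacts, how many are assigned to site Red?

P1 → Teal
P2 → Olive
P3 → Indigo
P4 → Red
P5 → Indigo
P6 → Olive
P7 → Olive
1 of the 7 goes to Red.

1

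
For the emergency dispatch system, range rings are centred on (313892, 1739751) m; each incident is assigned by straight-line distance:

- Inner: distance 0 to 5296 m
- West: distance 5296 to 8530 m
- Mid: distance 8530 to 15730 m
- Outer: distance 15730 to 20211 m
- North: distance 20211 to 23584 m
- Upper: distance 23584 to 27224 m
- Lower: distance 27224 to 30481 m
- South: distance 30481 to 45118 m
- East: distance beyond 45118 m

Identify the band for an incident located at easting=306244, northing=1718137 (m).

Distance = √((306244−313892)² + (1718137−1739751)²) = √(58491904.000 + 467164996.000) = 22927.209 m.
20211 ≤ 22927.209 < 23584 → North.

North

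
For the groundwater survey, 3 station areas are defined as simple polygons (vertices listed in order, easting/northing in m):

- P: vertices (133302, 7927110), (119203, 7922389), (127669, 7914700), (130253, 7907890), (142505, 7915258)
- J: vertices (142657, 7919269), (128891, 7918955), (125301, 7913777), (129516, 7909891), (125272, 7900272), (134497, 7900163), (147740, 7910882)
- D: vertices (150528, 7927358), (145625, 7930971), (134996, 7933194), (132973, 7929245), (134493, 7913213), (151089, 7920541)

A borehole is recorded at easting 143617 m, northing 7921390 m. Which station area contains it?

Cast a ray rightward from (143617, 7921390). For each polygon, the edges (by vertex number in listed order) whose endpoints lie on opposite sides of northing = 7921390, where each meets that height, and whether that is right or left of the point:
P: 2–3 at easting≈120303.0 (left), 5–1 at easting≈137743.5 (left) → 0 crossings.
J: no edge straddles that height → 0 crossings.
D: 4–5 at easting≈133717.7 (left), 6–1 at easting≈151019.1 (right) → 1 crossing.
Only D has an odd count, so the point is inside D.

D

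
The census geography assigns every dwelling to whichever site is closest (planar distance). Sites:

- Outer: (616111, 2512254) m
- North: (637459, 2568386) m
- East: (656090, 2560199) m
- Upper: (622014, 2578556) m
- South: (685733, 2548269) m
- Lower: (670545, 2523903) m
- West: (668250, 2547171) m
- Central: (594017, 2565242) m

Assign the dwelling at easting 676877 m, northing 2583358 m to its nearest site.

Squared distances to each site:
Outer: 8748285572.000; North: 1777939508.000; East: 968438650.000; Upper: 3033007973.000; South: 1309666657.000; Lower: 3574991249.000; West: 1383924098.000; Central: 7193969056.000.
Minimum at East.

East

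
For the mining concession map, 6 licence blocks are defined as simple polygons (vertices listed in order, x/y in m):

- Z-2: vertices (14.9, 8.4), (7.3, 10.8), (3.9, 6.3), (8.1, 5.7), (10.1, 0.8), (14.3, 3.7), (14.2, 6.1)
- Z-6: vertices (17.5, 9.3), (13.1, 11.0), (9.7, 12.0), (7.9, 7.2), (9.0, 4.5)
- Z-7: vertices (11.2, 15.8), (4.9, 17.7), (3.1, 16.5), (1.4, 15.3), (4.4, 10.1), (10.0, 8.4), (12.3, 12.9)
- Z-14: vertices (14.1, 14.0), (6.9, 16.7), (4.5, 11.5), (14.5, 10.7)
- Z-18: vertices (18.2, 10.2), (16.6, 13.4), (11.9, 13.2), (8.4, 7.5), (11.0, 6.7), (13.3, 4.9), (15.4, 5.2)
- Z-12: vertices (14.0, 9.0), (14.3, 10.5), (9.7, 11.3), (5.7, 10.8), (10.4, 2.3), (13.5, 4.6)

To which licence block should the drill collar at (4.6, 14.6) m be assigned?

Z-7

Cast a ray rightward from (4.6, 14.6). For each polygon, the edges (by vertex number in listed order) whose endpoints lie on opposite sides of y = 14.6, where each meets that height, and whether that is right or left of the point:
Z-2: no edge straddles that height → 0 crossings.
Z-6: no edge straddles that height → 0 crossings.
Z-7: 4–5 at x≈1.80 (left), 7–1 at x≈11.66 (right) → 1 crossing.
Z-14: 1–2 at x≈12.50 (right), 2–3 at x≈5.93 (right) → 2 crossings.
Z-18: no edge straddles that height → 0 crossings.
Z-12: no edge straddles that height → 0 crossings.
Only Z-7 has an odd count, so the point is inside Z-7.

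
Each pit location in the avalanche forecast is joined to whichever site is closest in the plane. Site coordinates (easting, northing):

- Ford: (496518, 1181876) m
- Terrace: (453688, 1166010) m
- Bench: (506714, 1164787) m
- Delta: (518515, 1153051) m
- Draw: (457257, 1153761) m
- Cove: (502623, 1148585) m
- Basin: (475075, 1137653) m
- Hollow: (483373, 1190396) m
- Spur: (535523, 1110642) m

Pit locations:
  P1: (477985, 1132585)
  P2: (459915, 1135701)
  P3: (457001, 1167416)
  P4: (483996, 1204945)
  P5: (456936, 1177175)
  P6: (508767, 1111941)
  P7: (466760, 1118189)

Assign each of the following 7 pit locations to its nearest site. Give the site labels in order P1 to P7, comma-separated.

P1 → Basin (d²=34152724.00)
P2 → Basin (d²=233635904.00)
P3 → Terrace (d²=12952805.00)
P4 → Hollow (d²=212061530.00)
P5 → Terrace (d²=135206729.00)
P6 → Spur (d²=717570937.00)
P7 → Basin (d²=447986521.00)

Basin, Basin, Terrace, Hollow, Terrace, Spur, Basin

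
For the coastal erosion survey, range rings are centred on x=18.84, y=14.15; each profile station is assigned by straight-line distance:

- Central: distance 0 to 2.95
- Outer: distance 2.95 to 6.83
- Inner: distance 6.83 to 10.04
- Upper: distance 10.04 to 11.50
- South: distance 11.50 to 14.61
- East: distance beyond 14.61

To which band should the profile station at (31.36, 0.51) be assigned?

East

Distance = √((31.36−18.84)² + (0.51−14.15)²) = √(156.750 + 186.050) = 18.515.
14.61 ≤ 18.515 < ∞ → East.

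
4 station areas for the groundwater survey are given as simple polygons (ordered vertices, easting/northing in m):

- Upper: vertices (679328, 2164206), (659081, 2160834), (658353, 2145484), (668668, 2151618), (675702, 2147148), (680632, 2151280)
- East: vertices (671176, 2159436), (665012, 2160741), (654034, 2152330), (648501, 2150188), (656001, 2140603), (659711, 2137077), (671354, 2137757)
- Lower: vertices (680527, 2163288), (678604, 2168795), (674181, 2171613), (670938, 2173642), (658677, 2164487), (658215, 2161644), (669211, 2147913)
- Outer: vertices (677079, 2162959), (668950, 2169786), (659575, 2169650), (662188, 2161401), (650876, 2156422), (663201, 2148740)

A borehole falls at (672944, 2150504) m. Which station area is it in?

Upper

Cast a ray rightward from (672944, 2150504). For each polygon, the edges (by vertex number in listed order) whose endpoints lie on opposite sides of northing = 2150504, where each meets that height, and whether that is right or left of the point:
Upper: 2–3 at easting≈658591.1 (left), 3–4 at easting≈666794.7 (left), 4–5 at easting≈670421.0 (left), 5–6 at easting≈679706.1 (right) → 1 crossing.
East: 3–4 at easting≈649317.3 (left), 7–1 at easting≈671249.3 (left) → 0 crossings.
Lower: 6–7 at easting≈667136.1 (left), 7–1 at easting≈671118.0 (left) → 0 crossings.
Outer: 5–6 at easting≈660370.8 (left), 6–1 at easting≈664922.7 (left) → 0 crossings.
Only Upper has an odd count, so the point is inside Upper.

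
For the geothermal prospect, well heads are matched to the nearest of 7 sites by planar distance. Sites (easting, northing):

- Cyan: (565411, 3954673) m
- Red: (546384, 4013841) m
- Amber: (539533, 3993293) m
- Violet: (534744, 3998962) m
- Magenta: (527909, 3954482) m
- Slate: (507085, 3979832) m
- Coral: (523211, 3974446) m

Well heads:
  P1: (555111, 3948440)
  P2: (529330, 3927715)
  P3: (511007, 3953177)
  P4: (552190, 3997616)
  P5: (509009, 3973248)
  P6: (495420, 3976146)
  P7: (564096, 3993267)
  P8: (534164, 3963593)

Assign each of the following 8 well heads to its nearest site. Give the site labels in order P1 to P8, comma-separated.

Cyan, Magenta, Magenta, Amber, Slate, Slate, Amber, Magenta

P1 → Cyan (d²=144940289.00)
P2 → Magenta (d²=718491530.00)
P3 → Magenta (d²=287380629.00)
P4 → Amber (d²=178887978.00)
P5 → Slate (d²=47050832.00)
P6 → Slate (d²=149658821.00)
P7 → Amber (d²=603341645.00)
P8 → Magenta (d²=122135346.00)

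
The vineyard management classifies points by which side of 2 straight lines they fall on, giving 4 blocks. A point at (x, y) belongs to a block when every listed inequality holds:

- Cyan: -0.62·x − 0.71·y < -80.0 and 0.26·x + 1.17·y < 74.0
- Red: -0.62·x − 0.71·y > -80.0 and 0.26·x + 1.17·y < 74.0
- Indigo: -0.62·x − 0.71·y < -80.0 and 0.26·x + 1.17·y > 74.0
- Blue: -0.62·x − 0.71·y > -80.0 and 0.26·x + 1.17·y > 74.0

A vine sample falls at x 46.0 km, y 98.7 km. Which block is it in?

Indigo

-0.62·46.0 − 0.71·98.7 = -98.597, which is < -80.0
0.26·46.0 + 1.17·98.7 = 127.439, which is > 74.0
This sign pattern matches Indigo.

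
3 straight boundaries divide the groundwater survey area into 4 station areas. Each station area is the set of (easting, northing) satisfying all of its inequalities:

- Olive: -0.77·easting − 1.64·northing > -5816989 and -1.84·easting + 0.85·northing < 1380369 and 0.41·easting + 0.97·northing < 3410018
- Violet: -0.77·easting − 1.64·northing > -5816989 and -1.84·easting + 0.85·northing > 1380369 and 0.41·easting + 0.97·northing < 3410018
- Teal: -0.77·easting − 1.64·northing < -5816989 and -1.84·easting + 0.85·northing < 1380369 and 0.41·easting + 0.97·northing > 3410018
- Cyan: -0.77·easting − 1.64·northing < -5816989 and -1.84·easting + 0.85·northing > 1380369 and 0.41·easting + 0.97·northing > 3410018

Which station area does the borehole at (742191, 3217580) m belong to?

-0.77·742191 − 1.64·3217580 = -5848318.270, which is < -5816989
-1.84·742191 + 0.85·3217580 = 1369311.560, which is < 1380369
0.41·742191 + 0.97·3217580 = 3425350.910, which is > 3410018
This sign pattern matches Teal.

Teal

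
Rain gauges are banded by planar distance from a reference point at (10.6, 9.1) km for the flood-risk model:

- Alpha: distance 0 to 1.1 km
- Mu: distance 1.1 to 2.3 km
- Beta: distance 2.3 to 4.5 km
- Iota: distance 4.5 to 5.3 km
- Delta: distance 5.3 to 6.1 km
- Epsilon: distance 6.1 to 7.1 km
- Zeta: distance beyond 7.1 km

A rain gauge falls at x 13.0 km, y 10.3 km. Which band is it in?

Distance = √((13.0−10.6)² + (10.3−9.1)²) = √(5.760 + 1.440) = 2.683 km.
2.3 ≤ 2.683 < 4.5 → Beta.

Beta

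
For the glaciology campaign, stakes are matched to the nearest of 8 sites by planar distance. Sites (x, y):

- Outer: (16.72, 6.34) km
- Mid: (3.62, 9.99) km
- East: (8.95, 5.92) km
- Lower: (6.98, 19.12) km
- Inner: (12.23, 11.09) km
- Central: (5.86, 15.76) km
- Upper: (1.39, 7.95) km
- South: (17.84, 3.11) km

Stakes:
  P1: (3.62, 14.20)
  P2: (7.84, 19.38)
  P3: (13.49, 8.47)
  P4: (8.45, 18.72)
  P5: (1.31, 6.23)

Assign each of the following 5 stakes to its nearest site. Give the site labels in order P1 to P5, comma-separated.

P1 → Central (d²=7.45)
P2 → Lower (d²=0.81)
P3 → Inner (d²=8.45)
P4 → Lower (d²=2.32)
P5 → Upper (d²=2.96)

Central, Lower, Inner, Lower, Upper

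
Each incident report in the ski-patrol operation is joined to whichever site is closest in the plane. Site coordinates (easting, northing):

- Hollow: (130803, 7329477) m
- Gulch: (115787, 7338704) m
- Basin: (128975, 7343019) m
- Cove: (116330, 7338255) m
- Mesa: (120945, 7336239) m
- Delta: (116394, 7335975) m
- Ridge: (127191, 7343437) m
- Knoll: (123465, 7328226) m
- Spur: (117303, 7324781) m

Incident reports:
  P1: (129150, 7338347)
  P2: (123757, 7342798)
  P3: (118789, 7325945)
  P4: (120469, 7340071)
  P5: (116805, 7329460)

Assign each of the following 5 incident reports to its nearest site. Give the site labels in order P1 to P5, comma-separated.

P1 → Basin (d²=21858209.00)
P2 → Ridge (d²=12200677.00)
P3 → Spur (d²=3563092.00)
P4 → Mesa (d²=14910800.00)
P5 → Spur (d²=22141045.00)

Basin, Ridge, Spur, Mesa, Spur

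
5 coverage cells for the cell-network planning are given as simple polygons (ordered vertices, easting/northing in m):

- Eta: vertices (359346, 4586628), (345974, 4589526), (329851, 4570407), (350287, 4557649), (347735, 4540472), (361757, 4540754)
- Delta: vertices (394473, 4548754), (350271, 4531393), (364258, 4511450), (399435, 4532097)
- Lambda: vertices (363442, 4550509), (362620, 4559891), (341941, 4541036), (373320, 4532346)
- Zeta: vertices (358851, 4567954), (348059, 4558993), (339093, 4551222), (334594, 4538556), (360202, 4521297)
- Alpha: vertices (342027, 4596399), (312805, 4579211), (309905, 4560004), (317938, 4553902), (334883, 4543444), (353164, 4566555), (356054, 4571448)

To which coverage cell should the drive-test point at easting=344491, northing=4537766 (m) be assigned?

Cast a ray rightward from (344491, 4537766). For each polygon, the edges (by vertex number in listed order) whose endpoints lie on opposite sides of northing = 4537766, where each meets that height, and whether that is right or left of the point:
Eta: no edge straddles that height → 0 crossings.
Delta: 1–2 at easting≈366497.0 (right), 4–1 at easting≈397746.2 (right) → 2 crossings.
Lambda: 3–4 at easting≈353748.7 (right), 4–1 at easting≈370372.3 (right) → 2 crossings.
Zeta: 4–5 at easting≈335766.2 (left), 5–1 at easting≈359725.1 (right) → 1 crossing.
Alpha: no edge straddles that height → 0 crossings.
Only Zeta has an odd count, so the point is inside Zeta.

Zeta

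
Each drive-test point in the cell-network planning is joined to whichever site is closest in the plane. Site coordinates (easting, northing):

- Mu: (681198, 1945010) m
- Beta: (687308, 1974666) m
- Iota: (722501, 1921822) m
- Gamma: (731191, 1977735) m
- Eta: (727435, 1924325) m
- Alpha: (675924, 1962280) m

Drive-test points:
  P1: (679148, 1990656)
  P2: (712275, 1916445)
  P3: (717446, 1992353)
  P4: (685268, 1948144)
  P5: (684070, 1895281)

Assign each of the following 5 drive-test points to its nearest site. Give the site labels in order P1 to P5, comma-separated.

Beta, Iota, Gamma, Mu, Iota

P1 → Beta (d²=322265700.00)
P2 → Iota (d²=133483205.00)
P3 → Gamma (d²=402610949.00)
P4 → Mu (d²=26386856.00)
P5 → Iota (d²=2181366442.00)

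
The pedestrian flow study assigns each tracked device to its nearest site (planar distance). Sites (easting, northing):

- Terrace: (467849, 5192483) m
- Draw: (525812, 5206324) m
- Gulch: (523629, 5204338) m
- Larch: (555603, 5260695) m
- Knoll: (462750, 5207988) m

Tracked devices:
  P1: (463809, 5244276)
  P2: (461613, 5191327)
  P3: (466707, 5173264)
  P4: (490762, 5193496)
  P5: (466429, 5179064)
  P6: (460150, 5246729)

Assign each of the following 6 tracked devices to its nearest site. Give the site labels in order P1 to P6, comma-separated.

P1 → Knoll (d²=1317940425.00)
P2 → Terrace (d²=40224032.00)
P3 → Terrace (d²=370674125.00)
P4 → Terrace (d²=526031738.00)
P5 → Terrace (d²=182085961.00)
P6 → Knoll (d²=1507625081.00)

Knoll, Terrace, Terrace, Terrace, Terrace, Knoll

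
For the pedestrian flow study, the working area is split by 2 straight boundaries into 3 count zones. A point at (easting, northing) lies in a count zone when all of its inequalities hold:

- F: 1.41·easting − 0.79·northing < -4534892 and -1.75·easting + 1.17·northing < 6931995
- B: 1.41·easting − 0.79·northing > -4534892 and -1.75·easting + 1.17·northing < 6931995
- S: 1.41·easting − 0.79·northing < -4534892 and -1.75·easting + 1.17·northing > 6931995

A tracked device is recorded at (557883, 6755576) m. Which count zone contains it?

F

1.41·557883 − 0.79·6755576 = -4550290.010, which is < -4534892
-1.75·557883 + 1.17·6755576 = 6927728.670, which is < 6931995
This sign pattern matches F.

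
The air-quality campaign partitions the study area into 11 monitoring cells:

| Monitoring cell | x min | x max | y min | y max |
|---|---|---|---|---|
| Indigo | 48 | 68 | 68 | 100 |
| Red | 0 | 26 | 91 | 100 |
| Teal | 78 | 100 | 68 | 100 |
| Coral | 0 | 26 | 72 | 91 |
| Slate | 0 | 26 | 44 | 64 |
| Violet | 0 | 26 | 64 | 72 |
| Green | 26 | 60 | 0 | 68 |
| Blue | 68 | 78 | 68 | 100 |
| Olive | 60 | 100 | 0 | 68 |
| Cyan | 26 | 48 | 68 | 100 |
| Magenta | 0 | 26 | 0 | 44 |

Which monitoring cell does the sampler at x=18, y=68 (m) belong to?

The point has x = 18 and y = 68.
Only Violet satisfies 0 ≤ x ≤ 26 and 64 ≤ y ≤ 72.

Violet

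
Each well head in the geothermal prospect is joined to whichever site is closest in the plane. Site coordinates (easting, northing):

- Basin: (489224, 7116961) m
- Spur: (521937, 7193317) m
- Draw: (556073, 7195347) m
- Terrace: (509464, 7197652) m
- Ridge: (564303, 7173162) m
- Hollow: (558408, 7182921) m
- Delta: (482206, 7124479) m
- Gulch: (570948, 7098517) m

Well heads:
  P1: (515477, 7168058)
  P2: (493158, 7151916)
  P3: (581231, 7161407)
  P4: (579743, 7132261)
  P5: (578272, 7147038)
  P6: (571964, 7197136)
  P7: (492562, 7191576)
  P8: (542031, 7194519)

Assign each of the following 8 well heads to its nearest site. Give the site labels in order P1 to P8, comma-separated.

P1 → Spur (d²=679748681.00)
P2 → Delta (d²=872735273.00)
P3 → Ridge (d²=424737209.00)
P4 → Gulch (d²=1216009561.00)
P5 → Ridge (d²=877596337.00)
P6 → Draw (d²=255724402.00)
P7 → Terrace (d²=322595380.00)
P8 → Draw (d²=197863348.00)

Spur, Delta, Ridge, Gulch, Ridge, Draw, Terrace, Draw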